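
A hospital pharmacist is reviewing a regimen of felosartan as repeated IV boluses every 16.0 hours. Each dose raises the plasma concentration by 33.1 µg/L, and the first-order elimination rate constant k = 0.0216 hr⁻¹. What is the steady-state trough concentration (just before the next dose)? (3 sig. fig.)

80.2 µg/L

Fraction remaining after one interval: e^(−kτ) = e^(−0.02160 × 16.0) = 0.7078
R = 1 / (1 − 0.7078) = 3.422
Css,max = 33.1 × 3.422 = 113.3 µg/L
Css,min = Css,max × e^(−kτ) = 113.3 × 0.7078 ≈ 80.2 µg/L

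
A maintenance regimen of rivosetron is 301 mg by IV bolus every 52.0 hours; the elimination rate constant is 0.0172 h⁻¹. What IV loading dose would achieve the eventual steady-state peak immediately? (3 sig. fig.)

509 mg

Accumulation ratio R = 1 / (1 − e^(−kτ)) = 1 / (1 − e^(−0.01720×52.0)) = 1 / (1 − 0.4089) = 1.692
Loading dose = maintenance dose × R = 301 × 1.692 ≈ 509 mg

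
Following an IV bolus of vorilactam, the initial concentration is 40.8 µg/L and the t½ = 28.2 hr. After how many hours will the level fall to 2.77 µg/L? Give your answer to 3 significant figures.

109 hours

k = ln 2 / 28.2 = 0.02458 hr⁻¹
C(t) = C₀ e^(−kt)  ⇒  t = ln(C₀/C) / k
t = ln(40.8/2.77) / 0.02458 = 2.690 / 0.02458 ≈ 109 hours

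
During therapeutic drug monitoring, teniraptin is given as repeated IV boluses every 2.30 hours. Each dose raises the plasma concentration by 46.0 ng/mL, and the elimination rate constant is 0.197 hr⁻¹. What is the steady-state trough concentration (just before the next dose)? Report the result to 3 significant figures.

Fraction remaining after one interval: e^(−kτ) = e^(−0.1970 × 2.30) = 0.6357
R = 1 / (1 − 0.6357) = 2.745
Css,max = 46.0 × 2.745 = 126.3 ng/mL
Css,min = Css,max × e^(−kτ) = 126.3 × 0.6357 ≈ 80.3 ng/mL

80.3 ng/mL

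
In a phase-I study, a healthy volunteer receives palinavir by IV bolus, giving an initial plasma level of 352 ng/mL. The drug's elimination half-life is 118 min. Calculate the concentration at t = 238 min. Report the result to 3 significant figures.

87.0 ng/mL

k = ln 2 / 118 = 0.005874 min⁻¹
C(t) = C₀ e^(−kt) = 352 × e^(−0.005874 × 238) = 352 × e^(−1.398) = 352 × 0.2471 ≈ 87.0 ng/mL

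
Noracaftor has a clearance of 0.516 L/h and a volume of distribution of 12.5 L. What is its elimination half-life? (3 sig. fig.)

16.8 hours

k = CL / V = 0.516 / 12.5 = 0.04128 h⁻¹
t½ = ln 2 / k = ln 2 / 0.04128 ≈ 16.8 hours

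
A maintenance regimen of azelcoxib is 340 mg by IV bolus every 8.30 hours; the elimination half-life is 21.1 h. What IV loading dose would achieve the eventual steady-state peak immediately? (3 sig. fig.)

k = ln 2 / 21.1 = 0.03285 h⁻¹
Accumulation ratio R = 1 / (1 − e^(−kτ)) = 1 / (1 − e^(−0.03285×8.30)) = 1 / (1 − 0.7614) = 4.190
Loading dose = maintenance dose × R = 340 × 4.190 ≈ 1420 mg

1420 mg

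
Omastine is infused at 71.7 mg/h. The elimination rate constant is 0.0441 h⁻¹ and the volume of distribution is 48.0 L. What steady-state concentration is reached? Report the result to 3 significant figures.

33.9 µg/mL

CL = k · V = 0.0441 × 48.0 = 2.117 L/h
Css = rate / CL = 71.7 / 2.117 ≈ 33.9 µg/mL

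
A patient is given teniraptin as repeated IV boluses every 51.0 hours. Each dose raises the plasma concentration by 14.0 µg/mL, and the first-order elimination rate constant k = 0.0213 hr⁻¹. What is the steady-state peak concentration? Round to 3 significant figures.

21.1 µg/mL

Fraction remaining after one interval: e^(−kτ) = e^(−0.02130 × 51.0) = 0.3375
R = 1 / (1 − 0.3375) = 1.509
Css,max = 14.0 × 1.509 ≈ 21.1 µg/mL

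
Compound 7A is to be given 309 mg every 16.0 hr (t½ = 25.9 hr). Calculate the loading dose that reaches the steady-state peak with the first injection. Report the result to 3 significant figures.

887 mg

k = ln 2 / 25.9 = 0.02676 hr⁻¹
Accumulation ratio R = 1 / (1 − e^(−kτ)) = 1 / (1 − e^(−0.02676×16.0)) = 1 / (1 − 0.6517) = 2.871
Loading dose = maintenance dose × R = 309 × 2.871 ≈ 887 mg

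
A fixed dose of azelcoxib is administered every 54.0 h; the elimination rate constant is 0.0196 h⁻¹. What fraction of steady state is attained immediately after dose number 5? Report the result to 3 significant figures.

f_n = 1 − e^(−nkτ) = 1 − e^(−5 × 0.01960 × 54.0) = 1 − e^(−5.292) = 1 − 0.005032 ≈ 0.995

0.995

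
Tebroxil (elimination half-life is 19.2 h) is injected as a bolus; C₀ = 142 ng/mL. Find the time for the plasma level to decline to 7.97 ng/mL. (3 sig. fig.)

79.8 hours

k = ln 2 / 19.2 = 0.03610 h⁻¹
C(t) = C₀ e^(−kt)  ⇒  t = ln(C₀/C) / k
t = ln(142/7.97) / 0.03610 = 2.880 / 0.03610 ≈ 79.8 hours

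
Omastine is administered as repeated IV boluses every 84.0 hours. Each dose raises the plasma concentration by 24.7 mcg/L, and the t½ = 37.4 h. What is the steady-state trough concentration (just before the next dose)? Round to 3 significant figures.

6.60 mcg/L

k = ln 2 / 37.4 = 0.01853 h⁻¹
Fraction remaining after one interval: e^(−kτ) = e^(−0.01853 × 84.0) = 0.2108
R = 1 / (1 − 0.2108) = 1.267
Css,max = 24.7 × 1.267 = 31.30 mcg/L
Css,min = Css,max × e^(−kτ) = 31.30 × 0.2108 ≈ 6.60 mcg/L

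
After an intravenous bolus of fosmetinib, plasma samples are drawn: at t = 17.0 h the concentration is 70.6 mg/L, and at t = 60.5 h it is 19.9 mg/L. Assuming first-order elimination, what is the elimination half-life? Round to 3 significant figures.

k = ln(C₁/C₂) / (t₂ − t₁) = ln(70.6/19.9) / (60.5 − 17.0)
  = 1.266 / 43.50 = 0.02911 h⁻¹
t½ = ln 2 / k = ln 2 / 0.02911 ≈ 23.8 hours

23.8 hours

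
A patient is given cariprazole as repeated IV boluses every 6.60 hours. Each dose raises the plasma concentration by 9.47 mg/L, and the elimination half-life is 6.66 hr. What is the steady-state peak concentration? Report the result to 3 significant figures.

19.1 mg/L

k = ln 2 / 6.66 = 0.1041 hr⁻¹
Fraction remaining after one interval: e^(−kτ) = e^(−0.1041 × 6.60) = 0.5031
R = 1 / (1 − 0.5031) = 2.013
Css,max = 9.47 × 2.013 ≈ 19.1 mg/L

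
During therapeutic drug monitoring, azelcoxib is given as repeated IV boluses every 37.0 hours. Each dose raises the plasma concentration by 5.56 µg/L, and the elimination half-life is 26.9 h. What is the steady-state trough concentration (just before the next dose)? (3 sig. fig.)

3.49 µg/L

k = ln 2 / 26.9 = 0.02577 h⁻¹
Fraction remaining after one interval: e^(−kτ) = e^(−0.02577 × 37.0) = 0.3854
R = 1 / (1 − 0.3854) = 1.627
Css,max = 5.56 × 1.627 = 9.047 µg/L
Css,min = Css,max × e^(−kτ) = 9.047 × 0.3854 ≈ 3.49 µg/L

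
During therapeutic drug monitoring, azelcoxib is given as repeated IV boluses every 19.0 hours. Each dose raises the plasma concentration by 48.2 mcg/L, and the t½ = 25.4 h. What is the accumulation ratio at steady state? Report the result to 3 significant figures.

2.47

k = ln 2 / 25.4 = 0.02729 h⁻¹
Fraction remaining after one interval: e^(−kτ) = e^(−0.02729 × 19.0) = 0.5954
R = 1 / (1 − 0.5954) = 1 / 0.4046 ≈ 2.47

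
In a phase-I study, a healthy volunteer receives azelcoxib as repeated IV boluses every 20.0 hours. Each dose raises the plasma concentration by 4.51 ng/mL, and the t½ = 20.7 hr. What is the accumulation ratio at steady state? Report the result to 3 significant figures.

2.05

k = ln 2 / 20.7 = 0.03349 hr⁻¹
Fraction remaining after one interval: e^(−kτ) = e^(−0.03349 × 20.0) = 0.5119
R = 1 / (1 − 0.5119) = 1 / 0.4881 ≈ 2.05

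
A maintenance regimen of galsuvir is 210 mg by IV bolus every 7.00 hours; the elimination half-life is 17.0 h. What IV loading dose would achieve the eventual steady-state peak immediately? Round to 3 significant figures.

846 mg

k = ln 2 / 17.0 = 0.04077 h⁻¹
Accumulation ratio R = 1 / (1 − e^(−kτ)) = 1 / (1 − e^(−0.04077×7.00)) = 1 / (1 − 0.7517) = 4.027
Loading dose = maintenance dose × R = 210 × 4.027 ≈ 846 mg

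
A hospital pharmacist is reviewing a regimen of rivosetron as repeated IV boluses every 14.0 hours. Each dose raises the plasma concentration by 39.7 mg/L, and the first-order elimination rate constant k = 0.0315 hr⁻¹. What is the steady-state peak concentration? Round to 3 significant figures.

Fraction remaining after one interval: e^(−kτ) = e^(−0.03150 × 14.0) = 0.6434
R = 1 / (1 − 0.6434) = 2.804
Css,max = 39.7 × 2.804 ≈ 111 mg/L

111 mg/L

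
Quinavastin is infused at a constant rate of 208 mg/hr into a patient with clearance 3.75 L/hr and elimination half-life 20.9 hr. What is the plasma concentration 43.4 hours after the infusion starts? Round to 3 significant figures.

42.3 µg/mL

Css = rate / CL = 208 / 3.75 = 55.47 µg/mL
k = ln 2 / 20.9 = 0.03316 hr⁻¹
C(t) = Css (1 − e^(−kt)) = 55.47 × (1 − e^(−1.439)) = 55.47 × 0.7629 ≈ 42.3 µg/mL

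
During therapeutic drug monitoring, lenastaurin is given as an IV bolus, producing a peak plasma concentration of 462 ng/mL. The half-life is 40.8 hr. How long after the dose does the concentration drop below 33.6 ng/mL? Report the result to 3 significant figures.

154 hours

k = ln 2 / 40.8 = 0.01699 hr⁻¹
C(t) = C₀ e^(−kt)  ⇒  t = ln(C₀/C) / k
t = ln(462/33.6) / 0.01699 = 2.621 / 0.01699 ≈ 154 hours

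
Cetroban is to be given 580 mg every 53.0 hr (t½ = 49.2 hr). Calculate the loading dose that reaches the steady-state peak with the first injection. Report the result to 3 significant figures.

k = ln 2 / 49.2 = 0.01409 hr⁻¹
Accumulation ratio R = 1 / (1 − e^(−kτ)) = 1 / (1 − e^(−0.01409×53.0)) = 1 / (1 − 0.4739) = 1.901
Loading dose = maintenance dose × R = 580 × 1.901 ≈ 1100 mg

1100 mg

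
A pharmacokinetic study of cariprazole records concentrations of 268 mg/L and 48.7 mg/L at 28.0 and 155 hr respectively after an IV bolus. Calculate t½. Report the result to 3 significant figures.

k = ln(C₁/C₂) / (t₂ − t₁) = ln(268/48.7) / (155 − 28.0)
  = 1.705 / 127.0 = 0.01343 hr⁻¹
t½ = ln 2 / k = ln 2 / 0.01343 ≈ 51.6 hours

51.6 hours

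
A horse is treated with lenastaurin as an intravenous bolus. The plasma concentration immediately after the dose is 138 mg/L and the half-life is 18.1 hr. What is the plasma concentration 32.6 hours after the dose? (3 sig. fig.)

39.6 mg/L

k = ln 2 / 18.1 = 0.03830 hr⁻¹
32.6 hr is 1.801 half-lives, so C = 138 × (1/2)^1.801 = 138 × 0.2870 ≈ 39.6 mg/L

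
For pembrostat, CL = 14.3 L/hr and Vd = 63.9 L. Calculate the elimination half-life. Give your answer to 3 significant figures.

3.10 hours

k = CL / V = 14.3 / 63.9 = 0.2238 hr⁻¹
t½ = ln 2 / k = ln 2 / 0.2238 ≈ 3.10 hours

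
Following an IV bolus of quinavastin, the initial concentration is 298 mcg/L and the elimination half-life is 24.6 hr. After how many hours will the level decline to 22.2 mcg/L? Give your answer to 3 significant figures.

k = ln 2 / 24.6 = 0.02818 hr⁻¹
C(t) = C₀ e^(−kt)  ⇒  t = ln(C₀/C) / k
t = ln(298/22.2) / 0.02818 = 2.597 / 0.02818 ≈ 92.2 hours

92.2 hours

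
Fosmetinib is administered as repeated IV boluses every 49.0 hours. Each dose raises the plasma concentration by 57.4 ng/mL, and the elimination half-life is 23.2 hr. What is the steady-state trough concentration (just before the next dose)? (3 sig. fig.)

17.3 ng/mL

k = ln 2 / 23.2 = 0.02988 hr⁻¹
Fraction remaining after one interval: e^(−kτ) = e^(−0.02988 × 49.0) = 0.2313
R = 1 / (1 − 0.2313) = 1.301
Css,max = 57.4 × 1.301 = 74.67 ng/mL
Css,min = Css,max × e^(−kτ) = 74.67 × 0.2313 ≈ 17.3 ng/mL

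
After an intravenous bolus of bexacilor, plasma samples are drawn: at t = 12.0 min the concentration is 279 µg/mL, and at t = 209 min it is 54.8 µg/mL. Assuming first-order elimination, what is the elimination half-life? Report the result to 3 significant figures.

83.9 minutes

k = ln(C₁/C₂) / (t₂ − t₁) = ln(279/54.8) / (209 − 12.0)
  = 1.628 / 197.0 = 0.008262 min⁻¹
t½ = ln 2 / k = ln 2 / 0.008262 ≈ 83.9 minutes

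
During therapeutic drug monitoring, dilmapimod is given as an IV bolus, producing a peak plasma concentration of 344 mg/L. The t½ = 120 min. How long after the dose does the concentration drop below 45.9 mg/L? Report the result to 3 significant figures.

349 minutes

k = ln 2 / 120 = 0.005776 min⁻¹
C(t) = C₀ e^(−kt)  ⇒  t = ln(C₀/C) / k
t = ln(344/45.9) / 0.005776 = 2.014 / 0.005776 ≈ 349 minutes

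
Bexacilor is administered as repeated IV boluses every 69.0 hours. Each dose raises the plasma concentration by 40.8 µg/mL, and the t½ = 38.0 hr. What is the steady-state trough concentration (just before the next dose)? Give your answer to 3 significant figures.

16.2 µg/mL

k = ln 2 / 38.0 = 0.01824 hr⁻¹
Fraction remaining after one interval: e^(−kτ) = e^(−0.01824 × 69.0) = 0.2840
R = 1 / (1 − 0.2840) = 1.397
Css,max = 40.8 × 1.397 = 56.99 µg/mL
Css,min = Css,max × e^(−kτ) = 56.99 × 0.2840 ≈ 16.2 µg/mL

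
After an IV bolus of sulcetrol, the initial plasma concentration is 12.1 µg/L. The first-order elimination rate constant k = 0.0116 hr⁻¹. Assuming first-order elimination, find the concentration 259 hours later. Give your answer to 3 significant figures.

0.600 µg/L

C(t) = C₀ e^(−kt) = 12.1 × e^(−0.01160 × 259) = 12.1 × e^(−3.004) = 12.1 × 0.04957 ≈ 0.600 µg/L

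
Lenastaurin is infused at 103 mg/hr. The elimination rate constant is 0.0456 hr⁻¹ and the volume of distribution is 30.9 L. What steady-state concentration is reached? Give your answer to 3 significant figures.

73.1 µg/mL

CL = k · V = 0.0456 × 30.9 = 1.409 L/hr
Css = rate / CL = 103 / 1.409 ≈ 73.1 µg/mL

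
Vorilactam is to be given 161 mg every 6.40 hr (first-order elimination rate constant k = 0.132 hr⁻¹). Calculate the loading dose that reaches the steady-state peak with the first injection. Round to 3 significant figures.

Accumulation ratio R = 1 / (1 − e^(−kτ)) = 1 / (1 − e^(−0.1320×6.40)) = 1 / (1 − 0.4296) = 1.753
Loading dose = maintenance dose × R = 161 × 1.753 ≈ 282 mg

282 mg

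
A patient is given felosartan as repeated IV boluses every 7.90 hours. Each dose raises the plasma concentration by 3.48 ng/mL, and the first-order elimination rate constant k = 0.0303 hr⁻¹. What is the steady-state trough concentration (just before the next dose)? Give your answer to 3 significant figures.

12.9 ng/mL

Fraction remaining after one interval: e^(−kτ) = e^(−0.03030 × 7.90) = 0.7871
R = 1 / (1 − 0.7871) = 4.698
Css,max = 3.48 × 4.698 = 16.35 ng/mL
Css,min = Css,max × e^(−kτ) = 16.35 × 0.7871 ≈ 12.9 ng/mL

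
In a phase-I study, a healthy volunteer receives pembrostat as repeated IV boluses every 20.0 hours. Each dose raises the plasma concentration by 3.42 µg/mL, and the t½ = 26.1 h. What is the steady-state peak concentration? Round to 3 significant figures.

k = ln 2 / 26.1 = 0.02656 h⁻¹
Fraction remaining after one interval: e^(−kτ) = e^(−0.02656 × 20.0) = 0.5879
R = 1 / (1 − 0.5879) = 2.427
Css,max = 3.42 × 2.427 ≈ 8.30 µg/mL

8.30 µg/mL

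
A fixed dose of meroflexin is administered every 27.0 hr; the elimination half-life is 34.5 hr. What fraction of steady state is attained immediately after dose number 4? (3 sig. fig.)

k = ln 2 / 34.5 = 0.02009 hr⁻¹
f_n = 1 − e^(−nkτ) = 1 − e^(−4 × 0.02009 × 27.0) = 1 − e^(−2.170) = 1 − 0.1142 ≈ 0.886

0.886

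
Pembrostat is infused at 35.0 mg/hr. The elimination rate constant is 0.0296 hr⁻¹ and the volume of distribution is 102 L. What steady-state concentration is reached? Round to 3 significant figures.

11.6 µg/mL

CL = k · V = 0.0296 × 102 = 3.019 L/hr
Css = rate / CL = 35.0 / 3.019 ≈ 11.6 µg/mL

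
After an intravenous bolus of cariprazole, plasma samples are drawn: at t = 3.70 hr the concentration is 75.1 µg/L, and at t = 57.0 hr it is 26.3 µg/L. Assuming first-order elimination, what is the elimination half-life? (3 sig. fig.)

35.2 hours

k = ln(C₁/C₂) / (t₂ − t₁) = ln(75.1/26.3) / (57.0 − 3.70)
  = 1.049 / 53.30 = 0.01969 hr⁻¹
t½ = ln 2 / k = ln 2 / 0.01969 ≈ 35.2 hours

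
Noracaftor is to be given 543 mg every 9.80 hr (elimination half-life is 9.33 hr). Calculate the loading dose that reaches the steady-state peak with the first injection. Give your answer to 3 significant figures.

k = ln 2 / 9.33 = 0.07429 hr⁻¹
Accumulation ratio R = 1 / (1 − e^(−kτ)) = 1 / (1 − e^(−0.07429×9.80)) = 1 / (1 − 0.4828) = 1.934
Loading dose = maintenance dose × R = 543 × 1.934 ≈ 1050 mg

1050 mg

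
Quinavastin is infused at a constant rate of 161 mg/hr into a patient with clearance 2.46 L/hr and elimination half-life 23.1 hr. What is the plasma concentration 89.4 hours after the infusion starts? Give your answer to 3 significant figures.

Css = rate / CL = 161 / 2.46 = 65.45 mg/L
k = ln 2 / 23.1 = 0.03001 hr⁻¹
C(t) = Css (1 − e^(−kt)) = 65.45 × (1 − e^(−2.683)) = 65.45 × 0.9316 ≈ 61.0 mg/L

61.0 mg/L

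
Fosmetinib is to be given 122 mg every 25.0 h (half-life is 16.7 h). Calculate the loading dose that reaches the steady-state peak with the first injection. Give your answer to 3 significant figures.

189 mg

k = ln 2 / 16.7 = 0.04151 h⁻¹
Accumulation ratio R = 1 / (1 − e^(−kτ)) = 1 / (1 − e^(−0.04151×25.0)) = 1 / (1 − 0.3543) = 1.549
Loading dose = maintenance dose × R = 122 × 1.549 ≈ 189 mg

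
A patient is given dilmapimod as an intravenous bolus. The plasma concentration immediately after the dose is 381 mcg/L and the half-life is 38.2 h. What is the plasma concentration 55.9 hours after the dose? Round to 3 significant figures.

138 mcg/L

k = ln 2 / 38.2 = 0.01815 h⁻¹
55.9 h is 1.463 half-lives, so C = 381 × (1/2)^1.463 = 381 × 0.3626 ≈ 138 mcg/L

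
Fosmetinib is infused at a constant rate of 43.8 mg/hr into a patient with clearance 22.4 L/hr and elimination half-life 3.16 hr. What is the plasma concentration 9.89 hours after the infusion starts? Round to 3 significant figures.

Css = rate / CL = 43.8 / 22.4 = 1.955 µg/mL
k = ln 2 / 3.16 = 0.2194 hr⁻¹
C(t) = Css (1 − e^(−kt)) = 1.955 × (1 − e^(−2.169)) = 1.955 × 0.8858 ≈ 1.73 µg/mL

1.73 µg/mL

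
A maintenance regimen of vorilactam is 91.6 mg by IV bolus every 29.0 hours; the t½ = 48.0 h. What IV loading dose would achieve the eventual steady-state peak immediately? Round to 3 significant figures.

268 mg

k = ln 2 / 48.0 = 0.01444 h⁻¹
Accumulation ratio R = 1 / (1 − e^(−kτ)) = 1 / (1 − e^(−0.01444×29.0)) = 1 / (1 − 0.6579) = 2.923
Loading dose = maintenance dose × R = 91.6 × 2.923 ≈ 268 mg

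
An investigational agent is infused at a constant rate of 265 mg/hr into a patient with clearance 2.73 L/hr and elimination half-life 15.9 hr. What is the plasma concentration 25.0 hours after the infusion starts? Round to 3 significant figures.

64.4 µg/mL

Css = rate / CL = 265 / 2.73 = 97.07 µg/mL
k = ln 2 / 15.9 = 0.04359 hr⁻¹
C(t) = Css (1 − e^(−kt)) = 97.07 × (1 − e^(−1.090)) = 97.07 × 0.6637 ≈ 64.4 µg/mL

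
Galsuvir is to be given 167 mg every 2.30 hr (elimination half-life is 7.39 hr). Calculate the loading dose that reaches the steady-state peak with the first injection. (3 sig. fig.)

861 mg

k = ln 2 / 7.39 = 0.09380 hr⁻¹
Accumulation ratio R = 1 / (1 − e^(−kτ)) = 1 / (1 − e^(−0.09380×2.30)) = 1 / (1 − 0.8060) = 5.153
Loading dose = maintenance dose × R = 167 × 5.153 ≈ 861 mg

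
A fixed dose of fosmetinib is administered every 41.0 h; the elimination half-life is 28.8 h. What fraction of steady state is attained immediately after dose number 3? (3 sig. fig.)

0.948

k = ln 2 / 28.8 = 0.02407 h⁻¹
f_n = 1 − e^(−nkτ) = 1 − e^(−3 × 0.02407 × 41.0) = 1 − e^(−2.960) = 1 − 0.05180 ≈ 0.948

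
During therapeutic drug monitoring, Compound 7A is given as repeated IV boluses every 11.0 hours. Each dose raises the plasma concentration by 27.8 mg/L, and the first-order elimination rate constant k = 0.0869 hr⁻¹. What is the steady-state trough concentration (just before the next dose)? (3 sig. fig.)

Fraction remaining after one interval: e^(−kτ) = e^(−0.08690 × 11.0) = 0.3845
R = 1 / (1 − 0.3845) = 1.625
Css,max = 27.8 × 1.625 = 45.16 mg/L
Css,min = Css,max × e^(−kτ) = 45.16 × 0.3845 ≈ 17.4 mg/L

17.4 mg/L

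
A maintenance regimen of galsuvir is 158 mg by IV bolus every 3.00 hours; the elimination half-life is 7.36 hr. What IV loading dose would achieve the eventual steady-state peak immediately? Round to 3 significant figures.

k = ln 2 / 7.36 = 0.09418 hr⁻¹
Accumulation ratio R = 1 / (1 − e^(−kτ)) = 1 / (1 − e^(−0.09418×3.00)) = 1 / (1 − 0.7539) = 4.063
Loading dose = maintenance dose × R = 158 × 4.063 ≈ 642 mg

642 mg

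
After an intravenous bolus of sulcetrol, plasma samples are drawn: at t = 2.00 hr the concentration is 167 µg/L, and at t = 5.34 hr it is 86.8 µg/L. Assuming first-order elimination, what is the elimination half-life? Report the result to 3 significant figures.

k = ln(C₁/C₂) / (t₂ − t₁) = ln(167/86.8) / (5.34 − 2.00)
  = 0.6544 / 3.340 = 0.1959 hr⁻¹
t½ = ln 2 / k = ln 2 / 0.1959 ≈ 3.54 hours

3.54 hours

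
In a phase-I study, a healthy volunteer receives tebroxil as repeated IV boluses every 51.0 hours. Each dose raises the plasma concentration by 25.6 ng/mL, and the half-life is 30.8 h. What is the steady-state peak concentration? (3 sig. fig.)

37.5 ng/mL

k = ln 2 / 30.8 = 0.02250 h⁻¹
Fraction remaining after one interval: e^(−kτ) = e^(−0.02250 × 51.0) = 0.3174
R = 1 / (1 − 0.3174) = 1.465
Css,max = 25.6 × 1.465 ≈ 37.5 ng/mL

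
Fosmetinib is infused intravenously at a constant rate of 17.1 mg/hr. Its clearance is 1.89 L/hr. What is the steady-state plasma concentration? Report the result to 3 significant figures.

9.05 mg/L

Css = infusion rate / CL = 17.1 / 1.89 ≈ 9.05 mg/L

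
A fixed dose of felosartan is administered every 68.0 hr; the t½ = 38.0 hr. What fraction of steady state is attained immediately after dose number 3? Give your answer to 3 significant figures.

k = ln 2 / 38.0 = 0.01824 hr⁻¹
f_n = 1 − e^(−nkτ) = 1 − e^(−3 × 0.01824 × 68.0) = 1 − e^(−3.721) = 1 − 0.02421 ≈ 0.976

0.976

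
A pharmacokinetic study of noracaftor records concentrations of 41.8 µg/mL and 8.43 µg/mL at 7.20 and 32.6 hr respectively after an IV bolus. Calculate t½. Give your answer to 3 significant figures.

k = ln(C₁/C₂) / (t₂ − t₁) = ln(41.8/8.43) / (32.6 − 7.20)
  = 1.601 / 25.40 = 0.06304 hr⁻¹
t½ = ln 2 / k = ln 2 / 0.06304 ≈ 11.0 hours

11.0 hours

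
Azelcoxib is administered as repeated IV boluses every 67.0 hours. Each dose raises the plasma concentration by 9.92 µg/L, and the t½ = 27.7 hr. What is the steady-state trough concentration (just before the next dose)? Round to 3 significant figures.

2.28 µg/L

k = ln 2 / 27.7 = 0.02502 hr⁻¹
Fraction remaining after one interval: e^(−kτ) = e^(−0.02502 × 67.0) = 0.1870
R = 1 / (1 − 0.1870) = 1.230
Css,max = 9.92 × 1.230 = 12.20 µg/L
Css,min = Css,max × e^(−kτ) = 12.20 × 0.1870 ≈ 2.28 µg/L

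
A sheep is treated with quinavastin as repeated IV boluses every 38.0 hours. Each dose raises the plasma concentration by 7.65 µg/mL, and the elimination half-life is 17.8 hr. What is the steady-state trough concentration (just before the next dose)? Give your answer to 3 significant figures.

k = ln 2 / 17.8 = 0.03894 hr⁻¹
Fraction remaining after one interval: e^(−kτ) = e^(−0.03894 × 38.0) = 0.2277
R = 1 / (1 − 0.2277) = 1.295
Css,max = 7.65 × 1.295 = 9.905 µg/mL
Css,min = Css,max × e^(−kτ) = 9.905 × 0.2277 ≈ 2.26 µg/mL

2.26 µg/mL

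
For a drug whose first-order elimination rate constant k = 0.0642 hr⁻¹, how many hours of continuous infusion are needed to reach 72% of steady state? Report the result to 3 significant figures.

19.8 hours

f = 1 − e^(−kt)  ⇒  t = −ln(1 − f) / k
t = −ln(1 − 0.72) / 0.06420 = 1.273 / 0.06420 ≈ 19.8 hours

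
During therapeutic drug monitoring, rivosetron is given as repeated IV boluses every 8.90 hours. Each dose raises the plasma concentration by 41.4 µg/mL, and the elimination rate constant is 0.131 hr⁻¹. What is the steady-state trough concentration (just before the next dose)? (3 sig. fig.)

18.7 µg/mL

Fraction remaining after one interval: e^(−kτ) = e^(−0.1310 × 8.90) = 0.3116
R = 1 / (1 − 0.3116) = 1.453
Css,max = 41.4 × 1.453 = 60.14 µg/mL
Css,min = Css,max × e^(−kτ) = 60.14 × 0.3116 ≈ 18.7 µg/mL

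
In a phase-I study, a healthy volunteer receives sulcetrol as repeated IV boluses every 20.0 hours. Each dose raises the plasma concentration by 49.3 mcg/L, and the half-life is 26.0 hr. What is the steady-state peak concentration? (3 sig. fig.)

k = ln 2 / 26.0 = 0.02666 hr⁻¹
Fraction remaining after one interval: e^(−kτ) = e^(−0.02666 × 20.0) = 0.5867
R = 1 / (1 − 0.5867) = 2.420
Css,max = 49.3 × 2.420 ≈ 119 mcg/L

119 mcg/L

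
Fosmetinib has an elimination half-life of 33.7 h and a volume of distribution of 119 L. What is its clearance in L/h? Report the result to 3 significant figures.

2.45 L/h

k = ln 2 / t½ = ln 2 / 33.7 = 0.02057 h⁻¹
CL = k · V = 0.02057 × 119 ≈ 2.45 L/h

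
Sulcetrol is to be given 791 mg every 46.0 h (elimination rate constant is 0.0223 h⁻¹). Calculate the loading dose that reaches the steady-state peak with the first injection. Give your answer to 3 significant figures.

1230 mg

Accumulation ratio R = 1 / (1 − e^(−kτ)) = 1 / (1 − e^(−0.02230×46.0)) = 1 / (1 − 0.3585) = 1.559
Loading dose = maintenance dose × R = 791 × 1.559 ≈ 1230 mg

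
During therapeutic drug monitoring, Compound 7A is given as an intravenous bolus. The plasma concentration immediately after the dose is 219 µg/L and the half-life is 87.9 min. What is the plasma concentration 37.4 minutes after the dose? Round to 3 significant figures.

k = ln 2 / 87.9 = 0.007886 min⁻¹
C(t) = C₀ e^(−kt) = 219 × e^(−0.007886 × 37.4) = 219 × e^(−0.2949) = 219 × 0.7446 ≈ 163 µg/L

163 µg/L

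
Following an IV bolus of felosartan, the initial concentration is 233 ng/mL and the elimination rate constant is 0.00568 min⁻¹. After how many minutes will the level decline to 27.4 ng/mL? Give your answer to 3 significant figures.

377 minutes

C(t) = C₀ e^(−kt)  ⇒  t = ln(C₀/C) / k
t = ln(233/27.4) / 0.005680 = 2.140 / 0.005680 ≈ 377 minutes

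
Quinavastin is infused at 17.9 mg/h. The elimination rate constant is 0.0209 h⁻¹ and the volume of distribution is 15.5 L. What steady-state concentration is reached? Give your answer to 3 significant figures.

55.3 µg/mL

CL = k · V = 0.0209 × 15.5 = 0.3239 L/h
Css = rate / CL = 17.9 / 0.3239 ≈ 55.3 µg/mL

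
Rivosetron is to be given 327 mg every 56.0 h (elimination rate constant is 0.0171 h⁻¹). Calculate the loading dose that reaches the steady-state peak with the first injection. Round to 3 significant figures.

531 mg

Accumulation ratio R = 1 / (1 − e^(−kτ)) = 1 / (1 − e^(−0.01710×56.0)) = 1 / (1 − 0.3838) = 1.623
Loading dose = maintenance dose × R = 327 × 1.623 ≈ 531 mg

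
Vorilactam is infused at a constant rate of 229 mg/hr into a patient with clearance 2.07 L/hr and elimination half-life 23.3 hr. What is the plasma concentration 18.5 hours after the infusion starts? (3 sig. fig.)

Css = rate / CL = 229 / 2.07 = 110.6 mg/L
k = ln 2 / 23.3 = 0.02975 hr⁻¹
C(t) = Css (1 − e^(−kt)) = 110.6 × (1 − e^(−0.5504)) = 110.6 × 0.4233 ≈ 46.8 mg/L

46.8 mg/L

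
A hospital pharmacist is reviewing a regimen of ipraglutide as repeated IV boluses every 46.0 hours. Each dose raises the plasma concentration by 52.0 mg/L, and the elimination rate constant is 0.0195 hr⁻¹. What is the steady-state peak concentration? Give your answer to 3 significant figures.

Fraction remaining after one interval: e^(−kτ) = e^(−0.01950 × 46.0) = 0.4078
R = 1 / (1 − 0.4078) = 1.689
Css,max = 52.0 × 1.689 ≈ 87.8 mg/L

87.8 mg/L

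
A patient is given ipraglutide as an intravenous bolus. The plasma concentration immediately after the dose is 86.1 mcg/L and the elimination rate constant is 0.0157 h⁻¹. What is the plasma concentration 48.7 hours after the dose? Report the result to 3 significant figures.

C(t) = C₀ e^(−kt) = 86.1 × e^(−0.01570 × 48.7) = 86.1 × e^(−0.7646) = 86.1 × 0.4655 ≈ 40.1 mcg/L

40.1 mcg/L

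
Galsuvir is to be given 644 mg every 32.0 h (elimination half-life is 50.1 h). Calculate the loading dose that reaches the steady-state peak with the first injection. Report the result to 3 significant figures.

1800 mg

k = ln 2 / 50.1 = 0.01384 h⁻¹
Accumulation ratio R = 1 / (1 − e^(−kτ)) = 1 / (1 − e^(−0.01384×32.0)) = 1 / (1 − 0.6423) = 2.795
Loading dose = maintenance dose × R = 644 × 2.795 ≈ 1800 mg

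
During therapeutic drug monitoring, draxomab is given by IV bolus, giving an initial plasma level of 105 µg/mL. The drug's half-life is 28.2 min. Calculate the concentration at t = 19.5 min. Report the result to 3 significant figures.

k = ln 2 / 28.2 = 0.02458 min⁻¹
C(t) = C₀ e^(−kt) = 105 × e^(−0.02458 × 19.5) = 105 × e^(−0.4793) = 105 × 0.6192 ≈ 65.0 µg/mL

65.0 µg/mL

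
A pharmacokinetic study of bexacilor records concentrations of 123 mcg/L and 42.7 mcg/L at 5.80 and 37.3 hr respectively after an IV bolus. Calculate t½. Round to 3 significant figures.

20.6 hours

k = ln(C₁/C₂) / (t₂ − t₁) = ln(123/42.7) / (37.3 − 5.80)
  = 1.058 / 31.50 = 0.03359 hr⁻¹
t½ = ln 2 / k = ln 2 / 0.03359 ≈ 20.6 hours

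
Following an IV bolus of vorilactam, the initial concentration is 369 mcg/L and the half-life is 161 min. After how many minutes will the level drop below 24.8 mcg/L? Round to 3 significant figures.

k = ln 2 / 161 = 0.004305 min⁻¹
C(t) = C₀ e^(−kt)  ⇒  t = ln(C₀/C) / k
t = ln(369/24.8) / 0.004305 = 2.700 / 0.004305 ≈ 627 minutes

627 minutes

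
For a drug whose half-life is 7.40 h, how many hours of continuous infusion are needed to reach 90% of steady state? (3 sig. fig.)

k = ln 2 / 7.40 = 0.09367 h⁻¹
f = 1 − e^(−kt)  ⇒  t = −ln(1 − f) / k
t = −ln(1 − 0.9) / 0.09367 = 2.303 / 0.09367 ≈ 24.6 hours

24.6 hours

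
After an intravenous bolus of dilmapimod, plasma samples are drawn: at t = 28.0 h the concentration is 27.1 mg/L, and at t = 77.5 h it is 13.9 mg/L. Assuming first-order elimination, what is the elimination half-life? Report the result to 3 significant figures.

k = ln(C₁/C₂) / (t₂ − t₁) = ln(27.1/13.9) / (77.5 − 28.0)
  = 0.6676 / 49.50 = 0.01349 h⁻¹
t½ = ln 2 / k = ln 2 / 0.01349 ≈ 51.4 hours

51.4 hours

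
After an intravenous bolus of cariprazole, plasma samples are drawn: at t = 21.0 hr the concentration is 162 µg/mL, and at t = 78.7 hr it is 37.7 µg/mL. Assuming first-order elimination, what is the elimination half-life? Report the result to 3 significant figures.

k = ln(C₁/C₂) / (t₂ − t₁) = ln(162/37.7) / (78.7 − 21.0)
  = 1.458 / 57.70 = 0.02527 hr⁻¹
t½ = ln 2 / k = ln 2 / 0.02527 ≈ 27.4 hours

27.4 hours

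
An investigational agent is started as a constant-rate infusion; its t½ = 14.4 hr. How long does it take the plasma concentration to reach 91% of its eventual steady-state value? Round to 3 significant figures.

50.0 hours

k = ln 2 / 14.4 = 0.04814 hr⁻¹
f = 1 − e^(−kt)  ⇒  t = −ln(1 − f) / k
t = −ln(1 − 0.91) / 0.04814 = 2.408 / 0.04814 ≈ 50.0 hours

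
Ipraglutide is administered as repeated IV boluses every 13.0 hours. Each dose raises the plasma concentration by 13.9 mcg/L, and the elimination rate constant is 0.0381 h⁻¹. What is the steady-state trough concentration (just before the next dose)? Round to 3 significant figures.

21.7 mcg/L

Fraction remaining after one interval: e^(−kτ) = e^(−0.03810 × 13.0) = 0.6094
R = 1 / (1 − 0.6094) = 2.560
Css,max = 13.9 × 2.560 = 35.59 mcg/L
Css,min = Css,max × e^(−kτ) = 35.59 × 0.6094 ≈ 21.7 mcg/L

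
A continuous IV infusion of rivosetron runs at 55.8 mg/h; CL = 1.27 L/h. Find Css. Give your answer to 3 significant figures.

Css = infusion rate / CL = 55.8 / 1.27 ≈ 43.9 µg/mL

43.9 µg/mL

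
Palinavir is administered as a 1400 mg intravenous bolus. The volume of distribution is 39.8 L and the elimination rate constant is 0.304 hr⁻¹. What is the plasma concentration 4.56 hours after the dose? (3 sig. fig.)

C₀ = dose / V = 1400 / 39.8 = 35.18 µg/mL
C(t) = C₀ e^(−kt) = 35.18 × e^(−0.3040 × 4.56) = 35.18 × e^(−1.386) = 35.18 × 0.2500 ≈ 8.79 µg/mL

8.79 µg/mL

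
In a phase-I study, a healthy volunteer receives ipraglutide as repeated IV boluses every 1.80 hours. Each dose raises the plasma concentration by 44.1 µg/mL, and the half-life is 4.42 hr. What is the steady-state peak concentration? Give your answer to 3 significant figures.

179 µg/mL

k = ln 2 / 4.42 = 0.1568 hr⁻¹
Fraction remaining after one interval: e^(−kτ) = e^(−0.1568 × 1.80) = 0.7541
R = 1 / (1 − 0.7541) = 4.066
Css,max = 44.1 × 4.066 ≈ 179 µg/mL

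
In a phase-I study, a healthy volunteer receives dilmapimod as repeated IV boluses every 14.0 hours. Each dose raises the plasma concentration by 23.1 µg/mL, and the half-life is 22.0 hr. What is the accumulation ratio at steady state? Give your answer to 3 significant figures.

k = ln 2 / 22.0 = 0.03151 hr⁻¹
Fraction remaining after one interval: e^(−kτ) = e^(−0.03151 × 14.0) = 0.6433
R = 1 / (1 − 0.6433) = 1 / 0.3567 ≈ 2.80

2.80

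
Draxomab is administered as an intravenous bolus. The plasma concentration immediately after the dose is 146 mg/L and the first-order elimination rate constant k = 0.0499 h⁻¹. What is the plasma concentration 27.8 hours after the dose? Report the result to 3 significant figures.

36.5 mg/L

C(t) = C₀ e^(−kt) = 146 × e^(−0.04990 × 27.8) = 146 × e^(−1.387) = 146 × 0.2498 ≈ 36.5 mg/L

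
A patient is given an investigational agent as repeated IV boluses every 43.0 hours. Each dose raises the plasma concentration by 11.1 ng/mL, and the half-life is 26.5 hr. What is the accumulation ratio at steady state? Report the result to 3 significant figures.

1.48

k = ln 2 / 26.5 = 0.02616 hr⁻¹
Fraction remaining after one interval: e^(−kτ) = e^(−0.02616 × 43.0) = 0.3247
R = 1 / (1 − 0.3247) = 1 / 0.6753 ≈ 1.48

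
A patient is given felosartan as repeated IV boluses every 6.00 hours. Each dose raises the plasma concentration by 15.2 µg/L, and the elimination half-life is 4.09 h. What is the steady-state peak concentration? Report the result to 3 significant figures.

23.8 µg/L

k = ln 2 / 4.09 = 0.1695 h⁻¹
Fraction remaining after one interval: e^(−kτ) = e^(−0.1695 × 6.00) = 0.3617
R = 1 / (1 − 0.3617) = 1.567
Css,max = 15.2 × 1.567 ≈ 23.8 µg/L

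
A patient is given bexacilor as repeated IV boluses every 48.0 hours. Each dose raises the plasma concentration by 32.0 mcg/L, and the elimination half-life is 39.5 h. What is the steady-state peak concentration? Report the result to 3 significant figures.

k = ln 2 / 39.5 = 0.01755 h⁻¹
Fraction remaining after one interval: e^(−kτ) = e^(−0.01755 × 48.0) = 0.4307
R = 1 / (1 − 0.4307) = 1.757
Css,max = 32.0 × 1.757 ≈ 56.2 mcg/L

56.2 mcg/L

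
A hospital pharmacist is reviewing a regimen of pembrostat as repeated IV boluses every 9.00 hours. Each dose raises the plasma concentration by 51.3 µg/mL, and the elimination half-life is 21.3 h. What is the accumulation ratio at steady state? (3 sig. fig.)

k = ln 2 / 21.3 = 0.03254 h⁻¹
Fraction remaining after one interval: e^(−kτ) = e^(−0.03254 × 9.00) = 0.7461
R = 1 / (1 − 0.7461) = 1 / 0.2539 ≈ 3.94

3.94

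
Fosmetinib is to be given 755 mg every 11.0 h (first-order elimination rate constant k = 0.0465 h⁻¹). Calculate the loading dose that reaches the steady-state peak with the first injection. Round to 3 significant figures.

Accumulation ratio R = 1 / (1 − e^(−kτ)) = 1 / (1 − e^(−0.04650×11.0)) = 1 / (1 − 0.5996) = 2.497
Loading dose = maintenance dose × R = 755 × 2.497 ≈ 1890 mg

1890 mg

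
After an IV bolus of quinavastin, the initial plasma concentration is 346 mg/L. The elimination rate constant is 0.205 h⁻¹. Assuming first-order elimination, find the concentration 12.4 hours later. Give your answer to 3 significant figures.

C(t) = C₀ e^(−kt) = 346 × e^(−0.2050 × 12.4) = 346 × e^(−2.542) = 346 × 0.07871 ≈ 27.2 mg/L

27.2 mg/L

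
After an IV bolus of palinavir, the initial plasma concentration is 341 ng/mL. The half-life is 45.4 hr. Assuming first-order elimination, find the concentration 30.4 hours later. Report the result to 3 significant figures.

214 ng/mL

k = ln 2 / 45.4 = 0.01527 hr⁻¹
C(t) = C₀ e^(−kt) = 341 × e^(−0.01527 × 30.4) = 341 × e^(−0.4641) = 341 × 0.6287 ≈ 214 ng/mL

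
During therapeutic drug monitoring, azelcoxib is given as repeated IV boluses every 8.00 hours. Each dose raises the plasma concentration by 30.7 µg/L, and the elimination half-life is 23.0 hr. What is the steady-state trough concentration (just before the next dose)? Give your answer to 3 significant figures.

k = ln 2 / 23.0 = 0.03014 hr⁻¹
Fraction remaining after one interval: e^(−kτ) = e^(−0.03014 × 8.00) = 0.7858
R = 1 / (1 − 0.7858) = 4.668
Css,max = 30.7 × 4.668 = 143.3 µg/L
Css,min = Css,max × e^(−kτ) = 143.3 × 0.7858 ≈ 113 µg/L

113 µg/L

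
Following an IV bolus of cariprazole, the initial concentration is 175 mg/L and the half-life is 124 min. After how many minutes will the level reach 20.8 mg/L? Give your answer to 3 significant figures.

381 minutes

k = ln 2 / 124 = 0.005590 min⁻¹
C(t) = C₀ e^(−kt)  ⇒  t = ln(C₀/C) / k
t = ln(175/20.8) / 0.005590 = 2.130 / 0.005590 ≈ 381 minutes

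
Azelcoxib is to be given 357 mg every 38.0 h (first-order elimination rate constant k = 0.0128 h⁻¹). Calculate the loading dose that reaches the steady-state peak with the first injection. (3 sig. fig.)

Accumulation ratio R = 1 / (1 − e^(−kτ)) = 1 / (1 − e^(−0.01280×38.0)) = 1 / (1 − 0.6148) = 2.596
Loading dose = maintenance dose × R = 357 × 2.596 ≈ 927 mg

927 mg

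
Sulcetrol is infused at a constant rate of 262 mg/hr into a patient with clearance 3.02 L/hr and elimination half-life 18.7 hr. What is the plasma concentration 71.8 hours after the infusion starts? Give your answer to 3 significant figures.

Css = rate / CL = 262 / 3.02 = 86.75 mg/L
k = ln 2 / 18.7 = 0.03707 hr⁻¹
C(t) = Css (1 − e^(−kt)) = 86.75 × (1 − e^(−2.661)) = 86.75 × 0.9301 ≈ 80.7 mg/L

80.7 mg/L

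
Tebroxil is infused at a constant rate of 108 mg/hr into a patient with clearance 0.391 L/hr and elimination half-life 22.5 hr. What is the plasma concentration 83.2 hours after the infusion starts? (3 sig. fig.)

255 µg/mL

Css = rate / CL = 108 / 0.391 = 276.2 µg/mL
k = ln 2 / 22.5 = 0.03081 hr⁻¹
C(t) = Css (1 − e^(−kt)) = 276.2 × (1 − e^(−2.563)) = 276.2 × 0.9229 ≈ 255 µg/mL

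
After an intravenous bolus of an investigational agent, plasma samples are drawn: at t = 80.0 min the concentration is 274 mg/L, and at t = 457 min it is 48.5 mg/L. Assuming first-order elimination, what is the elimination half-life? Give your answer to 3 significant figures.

k = ln(C₁/C₂) / (t₂ − t₁) = ln(274/48.5) / (457 − 80.0)
  = 1.732 / 377.0 = 0.004593 min⁻¹
t½ = ln 2 / k = ln 2 / 0.004593 ≈ 151 minutes

151 minutes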